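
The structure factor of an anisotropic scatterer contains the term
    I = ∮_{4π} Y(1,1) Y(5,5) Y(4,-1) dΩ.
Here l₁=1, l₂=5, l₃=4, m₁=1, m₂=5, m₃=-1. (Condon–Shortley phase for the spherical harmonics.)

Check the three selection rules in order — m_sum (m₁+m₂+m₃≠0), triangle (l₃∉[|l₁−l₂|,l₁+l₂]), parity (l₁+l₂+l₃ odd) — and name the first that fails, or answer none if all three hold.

m₁+m₂+m₃ = 1 + 5 − 1 = 5  ✗
triangle: |1−5|=4 ≤ l₃=4 ≤ 1+5=6
parity: l₁+l₂+l₃ = 10 is even

m_sum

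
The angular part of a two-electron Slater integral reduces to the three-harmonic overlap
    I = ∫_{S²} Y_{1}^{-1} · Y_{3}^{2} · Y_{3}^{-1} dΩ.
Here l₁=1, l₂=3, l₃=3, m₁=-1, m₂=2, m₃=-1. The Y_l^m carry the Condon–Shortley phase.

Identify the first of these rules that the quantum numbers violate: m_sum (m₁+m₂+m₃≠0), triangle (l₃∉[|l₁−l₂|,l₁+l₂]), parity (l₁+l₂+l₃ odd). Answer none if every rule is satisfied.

parity

m₁+m₂+m₃ = -1 + 2 − 1 = 0  ✓
triangle: |1−3|=2 ≤ l₃=3 ≤ 1+3=4  ✓
parity: l₁+l₂+l₃ = 7 is odd  ✗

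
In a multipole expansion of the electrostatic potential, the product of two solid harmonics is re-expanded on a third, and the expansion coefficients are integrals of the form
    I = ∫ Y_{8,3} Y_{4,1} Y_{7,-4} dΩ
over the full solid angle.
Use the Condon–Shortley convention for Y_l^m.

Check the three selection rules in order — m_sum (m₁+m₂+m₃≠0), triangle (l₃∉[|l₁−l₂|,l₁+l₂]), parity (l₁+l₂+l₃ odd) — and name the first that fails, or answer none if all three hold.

m₁+m₂+m₃ = 3 + 1 − 4 = 0  ✓
triangle: |8−4|=4 ≤ l₃=7 ≤ 8+4=12  ✓
parity: l₁+l₂+l₃ = 19 is odd  ✗

parity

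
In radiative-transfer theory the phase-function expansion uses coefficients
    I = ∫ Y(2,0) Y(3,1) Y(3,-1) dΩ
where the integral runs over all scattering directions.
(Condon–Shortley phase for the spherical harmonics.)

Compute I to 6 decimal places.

Rules hold: Σm=0, L=8 even, 1≤3≤5.
N = 5·7·7 = 245
Δ = 2!·2!·4!/9! = 1/3780
Racah Σ t=0..2: t=0:+1/24 t=1:−1/4 t=2:+1/24 = -1/6
⇒ 3j(2 3 3; 0 0 0)² = 4/105, sgn +1
Racah Σ t=0..2: t=0:+1/96 t=1:−1/6 t=2:+1/16 = -3/32
⇒ 3j(2 3 3; 0 1 -1)² = 3/140, sgn -1
4πI² = N·(3j₀)²·(3jₘ)² = 1/5
I = -1·√(0.2/4π) = -0.12615663

-0.126157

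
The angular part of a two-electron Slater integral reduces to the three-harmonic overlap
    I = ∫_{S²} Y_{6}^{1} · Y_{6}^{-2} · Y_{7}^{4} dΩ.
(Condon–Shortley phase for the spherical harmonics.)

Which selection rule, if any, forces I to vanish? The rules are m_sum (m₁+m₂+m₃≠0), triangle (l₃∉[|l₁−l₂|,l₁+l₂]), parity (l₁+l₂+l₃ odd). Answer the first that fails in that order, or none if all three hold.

m₁+m₂+m₃ = 1 − 2 + 4 = 3  ✗
triangle: |6−6|=0 ≤ l₃=7 ≤ 6+6=12
parity: l₁+l₂+l₃ = 19 is odd

m_sum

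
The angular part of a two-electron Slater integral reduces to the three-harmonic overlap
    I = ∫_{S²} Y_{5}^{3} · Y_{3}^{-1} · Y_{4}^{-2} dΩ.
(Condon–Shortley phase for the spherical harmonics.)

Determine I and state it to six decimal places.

m-sum 0 ✓  L=12 even ✓  2≤4≤8 ✓
Π(2lᵢ+1) = 11×7×9 = 693
triangle coeff Δ(5,3,4) = 1/180180
Σ_t [1,3]: t=1:−1/576 t=2:+1/144 t=3:−1/576 = 1/288
(3j)²=20/1001 [(5 3 4; 0 0 0)], sign=+1
Σ_t [0,2]: t=0:+1/2304 t=1:−1/720 t=2:+1/5760 = -1/1280
(3j)²=27/1430 [(5 3 4; 3 -1 -2)], sign=-1
⇒ 4πI² = 486/1859
I = (-1)√(486/1859/(4π)) = -0.14423595

-0.144236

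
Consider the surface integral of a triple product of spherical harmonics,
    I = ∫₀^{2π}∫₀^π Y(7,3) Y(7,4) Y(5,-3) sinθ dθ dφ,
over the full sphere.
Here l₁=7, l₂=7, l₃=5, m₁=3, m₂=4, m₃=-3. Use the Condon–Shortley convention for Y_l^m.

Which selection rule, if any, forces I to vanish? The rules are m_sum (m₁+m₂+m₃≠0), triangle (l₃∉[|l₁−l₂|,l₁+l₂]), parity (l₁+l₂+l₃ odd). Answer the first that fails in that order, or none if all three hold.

m_sum

Σmᵢ = 4  ✗
l₃∈[|l₁−l₂|,l₁+l₂]=[0,14], have l₃=5
Σlᵢ = 19 ⇒ odd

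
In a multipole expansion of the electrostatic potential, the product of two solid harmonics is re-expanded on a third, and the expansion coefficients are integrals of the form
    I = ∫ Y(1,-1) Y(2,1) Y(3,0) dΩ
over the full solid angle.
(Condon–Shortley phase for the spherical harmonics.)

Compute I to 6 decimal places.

0.143048

Checks pass: Σm=0; 6 even; l₃=3∈[1,3].
(2·1+1)(2·2+1)(2·3+1) = 105
Δ: 0! 2! 4! / 7! → 1/105
sum: t=0:+1/4 = 1/4
3j²(1 2 3; 0 0 0) = Δ·Π!·Σ² = 3/35  (sign -1)
sum: t=0:+1/12 = 1/12
3j²(1 2 3; -1 1 0) = Δ·Π!·Σ² = 1/35  (sign -1)
combine: 4πI² = 105·3/35·1/35 = 9/35
take √, sign +1: I = 0.14304817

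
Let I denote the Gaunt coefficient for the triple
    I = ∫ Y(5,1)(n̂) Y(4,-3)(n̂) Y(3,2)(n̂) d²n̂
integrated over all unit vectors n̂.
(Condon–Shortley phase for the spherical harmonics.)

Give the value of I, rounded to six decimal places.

0.160929

m-sum 0 ✓  L=12 even ✓  1≤3≤9 ✓
Π(2lᵢ+1) = 11×9×7 = 693
triangle coeff Δ(5,4,3) = 1/180180
Σ_t [2,4]: t=2:+1/576 t=3:−1/144 t=4:+1/576 = -1/288
(3j)²=20/1001 [(5 4 3; 0 0 0)], sign=+1
Σ_t [0,1]: t=0:+1/17280 t=1:−1/1440 = -11/17280
(3j)²=11/468 [(5 4 3; 1 -3 2)], sign=+1
⇒ 4πI² = 55/169
I = (+1)√(55/169/(4π)) = 0.16092854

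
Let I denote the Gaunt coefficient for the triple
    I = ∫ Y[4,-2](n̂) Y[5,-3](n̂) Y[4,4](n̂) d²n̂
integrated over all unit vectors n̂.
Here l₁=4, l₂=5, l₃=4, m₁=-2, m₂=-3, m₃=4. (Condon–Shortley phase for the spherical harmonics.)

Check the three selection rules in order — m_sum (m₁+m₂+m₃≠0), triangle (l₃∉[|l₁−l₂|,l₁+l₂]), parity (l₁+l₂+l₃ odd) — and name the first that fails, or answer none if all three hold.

m_sum

Σmᵢ = -1  ✗
l₃∈[|l₁−l₂|,l₁+l₂]=[1,9], have l₃=4
Σlᵢ = 13 ⇒ odd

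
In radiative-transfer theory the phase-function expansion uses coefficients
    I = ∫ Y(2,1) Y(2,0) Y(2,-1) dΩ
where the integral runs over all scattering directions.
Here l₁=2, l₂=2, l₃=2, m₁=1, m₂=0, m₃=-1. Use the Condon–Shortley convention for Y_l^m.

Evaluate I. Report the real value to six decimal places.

m-sum 0 ✓  L=6 even ✓  0≤2≤4 ✓
Π(2lᵢ+1) = 5×5×5 = 125
triangle coeff Δ(2,2,2) = 1/630
Σ_t [0,2]: t=0:+1/8 t=1:−1/1 t=2:+1/8 = -3/4
(3j)²=2/35 [(2 2 2; 0 0 0)], sign=-1
Σ_t [0,1]: t=0:+1/4 t=1:−1/2 = -1/4
(3j)²=1/70 [(2 2 2; 1 0 -1)], sign=+1
⇒ 4πI² = 5/49
I = (-1)√(5/49/(4π)) = -0.09011188

-0.090112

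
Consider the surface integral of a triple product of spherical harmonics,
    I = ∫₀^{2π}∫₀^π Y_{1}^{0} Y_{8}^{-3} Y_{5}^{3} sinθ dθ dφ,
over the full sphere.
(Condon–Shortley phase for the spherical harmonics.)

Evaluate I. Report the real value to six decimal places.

0.000000

l₃=5 ∉ [7,9] — triangle fails ⇒ I = 0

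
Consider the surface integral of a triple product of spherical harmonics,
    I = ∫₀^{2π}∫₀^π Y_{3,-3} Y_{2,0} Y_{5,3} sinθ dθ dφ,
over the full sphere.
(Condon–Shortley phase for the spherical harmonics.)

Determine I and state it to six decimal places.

Rules hold: Σm=0, L=10 even, 1≤5≤5.
N = 7·5·11 = 385
Δ = 0!·6!·4!/11! = 1/2310
Racah Σ t=0..0: t=0:+1/144 = 1/144
⇒ 3j(3 2 5; 0 0 0)² = 10/231, sgn -1
Racah Σ t=0..0: t=0:+1/2880 = 1/2880
⇒ 3j(3 2 5; -3 0 3)² = 2/165, sgn +1
4πI² = N·(3j₀)²·(3jₘ)² = 20/99
I = -1·√(0.20202/4π) = -0.12679218

-0.126792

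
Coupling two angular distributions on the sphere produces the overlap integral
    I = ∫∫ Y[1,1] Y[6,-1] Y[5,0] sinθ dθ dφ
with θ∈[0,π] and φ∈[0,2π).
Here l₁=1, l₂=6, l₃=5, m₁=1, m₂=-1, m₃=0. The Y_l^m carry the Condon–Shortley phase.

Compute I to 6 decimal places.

-0.187239

Rules hold: Σm=0, L=12 even, 5≤5≤7.
N = 3·13·11 = 429
Δ = 2!·0!·10!/13! = 1/858
Racah Σ t=1..1: t=1:−1/14400 = -1/14400
⇒ 3j(1 6 5; 0 0 0)² = 6/143, sgn +1
Racah Σ t=0..0: t=0:+1/28800 = 1/28800
⇒ 3j(1 6 5; 1 -1 0)² = 7/286, sgn -1
4πI² = N·(3j₀)²·(3jₘ)² = 63/143
I = -1·√(0.440559/4π) = -0.18723944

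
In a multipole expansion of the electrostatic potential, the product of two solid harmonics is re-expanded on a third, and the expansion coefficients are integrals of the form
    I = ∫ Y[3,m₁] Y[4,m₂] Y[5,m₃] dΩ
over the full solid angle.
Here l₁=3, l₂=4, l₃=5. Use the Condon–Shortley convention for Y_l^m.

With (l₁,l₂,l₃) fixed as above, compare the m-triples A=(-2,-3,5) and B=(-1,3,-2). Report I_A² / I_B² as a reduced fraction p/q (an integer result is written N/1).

Same 3,4,5: normalisation and zero-m 3j drop out of the ratio.
A: Δ: 2! 4! 6! / 13! → 1/180180; sum: t=1:−1/17280 = -1/17280; 3j²(3 4 5; -2 -3 5) = Δ·Π!·Σ² = 35/858  (sign -1)
B: Δ: 2! 4! 6! / 13! → 1/180180; sum: t=1:−1/4320 t=2:+1/960 = 7/8640; 3j²(3 4 5; -1 3 -2) = Δ·Π!·Σ² = 343/12870  (sign -1)
I_A²/I_B² = (35/858)/(343/12870) = 75/49

75/49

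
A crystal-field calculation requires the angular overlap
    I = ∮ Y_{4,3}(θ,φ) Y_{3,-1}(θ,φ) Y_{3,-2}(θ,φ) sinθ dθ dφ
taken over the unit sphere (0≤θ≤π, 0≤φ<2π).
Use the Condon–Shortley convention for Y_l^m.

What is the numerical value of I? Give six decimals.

Rules hold: Σm=0, L=10 even, 1≤3≤7.
N = 9·7·7 = 441
Δ = 4!·4!·2!/11! = 1/34650
Racah Σ t=1..3: t=1:−1/72 t=2:+1/16 t=3:−1/72 = 5/144
⇒ 3j(4 3 3; 0 0 0)² = 2/77, sgn -1
Racah Σ t=0..1: t=0:+1/288 t=1:−1/144 = -1/288
⇒ 3j(4 3 3; 3 -1 -2)² = 1/99, sgn +1
4πI² = N·(3j₀)²·(3jₘ)² = 14/121
I = -1·√(0.115702/4π) = -0.09595473

-0.095955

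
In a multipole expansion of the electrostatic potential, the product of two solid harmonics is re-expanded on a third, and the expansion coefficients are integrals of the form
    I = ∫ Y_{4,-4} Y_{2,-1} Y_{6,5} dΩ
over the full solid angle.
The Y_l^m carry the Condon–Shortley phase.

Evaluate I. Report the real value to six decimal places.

-0.204295

Rules hold: Σm=0, L=12 even, 2≤6≤6.
N = 9·5·13 = 585
Δ = 0!·8!·4!/13! = 1/6435
Racah Σ t=0..0: t=0:+1/2304 = 1/2304
⇒ 3j(4 2 6; 0 0 0)² = 5/143, sgn +1
Racah Σ t=0..0: t=0:+1/241920 = 1/241920
⇒ 3j(4 2 6; -4 -1 5)² = 1/39, sgn -1
4πI² = N·(3j₀)²·(3jₘ)² = 75/143
I = -1·√(0.524476/4π) = -0.20429497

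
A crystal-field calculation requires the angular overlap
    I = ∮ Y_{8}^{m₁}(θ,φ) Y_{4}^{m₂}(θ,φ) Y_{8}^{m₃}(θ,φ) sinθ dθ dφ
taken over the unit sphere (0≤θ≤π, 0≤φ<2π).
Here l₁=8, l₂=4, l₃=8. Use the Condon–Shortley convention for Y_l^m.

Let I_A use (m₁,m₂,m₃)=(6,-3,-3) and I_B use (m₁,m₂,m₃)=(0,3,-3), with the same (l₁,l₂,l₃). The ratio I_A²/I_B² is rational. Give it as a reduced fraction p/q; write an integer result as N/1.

39/11

Shared (l₁,l₂,l₃)=(8,4,8): N and (l;000)² cancel in I_A²/I_B².
A: Δ = 4!·12!·4!/21! = 1/185175900; Racah Σ t=0..1: t=0:+1/1045094400 t=1:−1/5748019200 = 1/1277337600; ⇒ 3j(8 4 8; 6 -3 -3)² = 9/646, sgn -1
B: Δ = 4!·12!·4!/21! = 1/185175900; Racah Σ t=3..4: t=3:−1/87091200 t=4:+1/139345920 = -1/232243200; ⇒ 3j(8 4 8; 0 3 -3)² = 33/8398, sgn +1
I_A²/I_B² = (9/646)/(33/8398) = 39/11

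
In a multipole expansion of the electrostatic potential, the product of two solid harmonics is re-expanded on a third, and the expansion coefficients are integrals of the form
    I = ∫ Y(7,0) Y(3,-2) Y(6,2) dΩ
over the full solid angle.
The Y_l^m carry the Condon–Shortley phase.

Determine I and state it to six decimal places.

Checks pass: Σm=0; 16 even; l₃=6∈[4,10].
(2·7+1)(2·3+1)(2·6+1) = 1365
Δ: 4! 10! 2! / 17! → 1/2042040
sum: t=1:−1/207360 t=2:+1/57600 t=3:−1/207360 = 1/129600
3j²(7 3 6; 0 0 0) = Δ·Π!·Σ² = 168/12155  (sign +1)
sum: t=0:+1/725760 t=1:−1/207360 = -1/290304
3j²(7 3 6; 0 -2 2) = Δ·Π!·Σ² = 125/7293  (sign -1)
combine: 4πI² = 1365·168/12155·125/7293 = 147000/454597
take √, sign -1: I = -0.16041333

-0.160413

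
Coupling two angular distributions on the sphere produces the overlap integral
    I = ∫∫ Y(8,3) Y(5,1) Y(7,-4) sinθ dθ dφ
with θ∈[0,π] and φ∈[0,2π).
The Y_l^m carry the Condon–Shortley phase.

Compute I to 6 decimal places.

0.095870

Checks pass: Σm=0; 20 even; l₃=7∈[3,13].
(2·8+1)(2·5+1)(2·7+1) = 2805
Δ: 6! 10! 4! / 21! → 1/814773960
sum: t=1:−1/87091200 t=2:+1/4976640 t=3:−1/2073600 t=4:+1/4976640 t=5:−1/87091200 = -1/9676800
3j²(8 5 7; 0 0 0) = Δ·Π!·Σ² = 360/46189  (sign +1)
sum: t=2:+1/34836480 t=3:−1/17418240 t=4:+1/69672960 t=5:−1/2612736000 = -11/746496000
3j²(8 5 7; 3 1 -4) = Δ·Π!·Σ² = 1331/251940  (sign +1)
combine: 4πI² = 2805·360/46189·1331/251940 = 119790/1037153
take √, sign +1: I = 0.09587027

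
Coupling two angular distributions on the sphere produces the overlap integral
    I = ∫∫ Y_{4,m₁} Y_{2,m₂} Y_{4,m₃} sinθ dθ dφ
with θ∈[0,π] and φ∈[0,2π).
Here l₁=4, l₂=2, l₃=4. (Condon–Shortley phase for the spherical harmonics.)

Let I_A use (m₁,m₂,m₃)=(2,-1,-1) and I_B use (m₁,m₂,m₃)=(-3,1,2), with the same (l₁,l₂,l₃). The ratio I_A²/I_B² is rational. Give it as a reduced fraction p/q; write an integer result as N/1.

Shared (l₁,l₂,l₃)=(4,2,4): N and (l;000)² cancel in I_A²/I_B².
A: Δ = 2!·6!·2!/11! = 1/13860; Racah Σ t=0..1: t=0:+1/96 t=1:−1/240 = 1/160; ⇒ 3j(4 2 4; 2 -1 -1)² = 27/1540, sgn -1
B: Δ = 2!·6!·2!/11! = 1/13860; Racah Σ t=1..2: t=1:−1/1440 t=2:+1/240 = 1/288; ⇒ 3j(4 2 4; -3 1 2)² = 5/132, sgn +1
I_A²/I_B² = (27/1540)/(5/132) = 81/175

81/175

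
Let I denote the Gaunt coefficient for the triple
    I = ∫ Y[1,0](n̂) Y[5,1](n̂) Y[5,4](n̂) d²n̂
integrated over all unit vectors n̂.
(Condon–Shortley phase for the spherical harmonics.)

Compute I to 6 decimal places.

0 + 1 + 4 = 5 ≠ 0: azimuthal integral kills it; I = 0

0.000000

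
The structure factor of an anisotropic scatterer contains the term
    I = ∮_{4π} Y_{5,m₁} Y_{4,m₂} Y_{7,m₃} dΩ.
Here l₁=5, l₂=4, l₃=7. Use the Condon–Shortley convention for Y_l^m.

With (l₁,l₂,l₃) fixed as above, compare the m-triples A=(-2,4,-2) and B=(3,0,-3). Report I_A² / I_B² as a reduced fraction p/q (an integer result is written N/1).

l's match ⇒ only the (l;m) 3-j factors differ between A and B.
A: triangle coeff Δ(5,4,7) = 1/6126120; Σ_t [2,2]: t=2:+1/1036800 = 1/1036800; (3j)²=98/12155 [(5 4 7; -2 4 -2)], sign=-1
B: triangle coeff Δ(5,4,7) = 1/6126120; Σ_t [0,2]: t=0:+1/138240 t=1:−1/181440 t=2:+1/3870720 = 23/11612160; (3j)²=529/204204 [(5 4 7; 3 0 -3)], sign=+1
I_A²/I_B² = (98/12155)/(529/204204) = 8232/2645

8232/2645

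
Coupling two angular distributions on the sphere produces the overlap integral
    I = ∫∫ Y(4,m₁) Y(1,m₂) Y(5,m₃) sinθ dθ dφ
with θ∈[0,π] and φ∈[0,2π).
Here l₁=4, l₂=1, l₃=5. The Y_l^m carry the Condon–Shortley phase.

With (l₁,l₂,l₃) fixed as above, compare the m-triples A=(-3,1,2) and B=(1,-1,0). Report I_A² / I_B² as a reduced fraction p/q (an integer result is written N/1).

3/10

l's match ⇒ only the (l;m) 3-j factors differ between A and B.
A: triangle coeff Δ(4,1,5) = 1/495; Σ_t [0,0]: t=0:+1/10080 = 1/10080; (3j)²=1/165 [(4 1 5; -3 1 2)], sign=-1
B: triangle coeff Δ(4,1,5) = 1/495; Σ_t [0,0]: t=0:+1/1440 = 1/1440; (3j)²=2/99 [(4 1 5; 1 -1 0)], sign=-1
I_A²/I_B² = (1/165)/(2/99) = 3/10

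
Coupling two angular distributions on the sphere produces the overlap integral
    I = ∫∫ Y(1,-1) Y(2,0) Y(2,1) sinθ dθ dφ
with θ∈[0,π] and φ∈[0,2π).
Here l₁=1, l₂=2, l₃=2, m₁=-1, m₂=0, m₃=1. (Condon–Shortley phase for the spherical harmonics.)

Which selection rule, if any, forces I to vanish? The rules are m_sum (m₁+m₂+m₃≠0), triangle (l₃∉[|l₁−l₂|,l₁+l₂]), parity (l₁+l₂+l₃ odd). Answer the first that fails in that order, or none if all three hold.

azimuthal sum: -1 + 0 + 1 = 0  ✓
1 ≤ 2 ≤ 3 (triangle on l)  ✓
L = 1 + 2 + 2 = 5 (odd)  ✗

parity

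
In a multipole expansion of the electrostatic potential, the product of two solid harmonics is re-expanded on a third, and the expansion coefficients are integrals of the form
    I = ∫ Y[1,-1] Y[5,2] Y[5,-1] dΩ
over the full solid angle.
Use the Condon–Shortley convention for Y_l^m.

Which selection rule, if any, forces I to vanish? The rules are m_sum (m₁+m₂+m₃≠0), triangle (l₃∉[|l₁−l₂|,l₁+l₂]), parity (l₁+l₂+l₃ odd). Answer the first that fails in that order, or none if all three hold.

azimuthal sum: -1 + 2 − 1 = 0  ✓
4 ≤ 5 ≤ 6 (triangle on l)  ✓
L = 1 + 5 + 5 = 11 (odd)  ✗

parity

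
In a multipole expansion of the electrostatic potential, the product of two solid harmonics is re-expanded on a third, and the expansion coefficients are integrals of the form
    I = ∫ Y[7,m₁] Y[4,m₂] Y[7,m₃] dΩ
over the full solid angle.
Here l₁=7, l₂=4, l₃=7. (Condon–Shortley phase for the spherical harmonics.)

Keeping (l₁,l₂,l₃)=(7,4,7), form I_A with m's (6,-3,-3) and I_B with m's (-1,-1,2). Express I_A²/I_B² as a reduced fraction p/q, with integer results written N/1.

Shared (l₁,l₂,l₃)=(7,4,7): N and (l;000)² cancel in I_A²/I_B².
A: Δ = 4!·10!·4!/19! = 1/58198140; Racah Σ t=0..1: t=0:+1/52254720 t=1:−1/522547200 = 1/58060800; ⇒ 3j(7 4 7; 6 -3 -3)² = 9/646, sgn +1
B: Δ = 4!·10!·4!/19! = 1/58198140; Racah Σ t=0..3: t=0:+1/11612160 t=1:−1/725760 t=2:+1/414720 t=3:−1/2073600 = 37/58060800; ⇒ 3j(7 4 7; -1 -1 2)² = 4107/646646, sgn -1
I_A²/I_B² = (9/646)/(4107/646646) = 3003/1369

3003/1369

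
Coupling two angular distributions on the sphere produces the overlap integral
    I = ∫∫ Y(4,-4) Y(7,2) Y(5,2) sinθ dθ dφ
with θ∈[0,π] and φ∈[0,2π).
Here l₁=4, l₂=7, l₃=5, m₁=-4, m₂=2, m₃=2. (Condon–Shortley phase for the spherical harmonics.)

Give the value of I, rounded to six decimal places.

Rules hold: Σm=0, L=16 even, 3≤5≤11.
N = 9·15·11 = 1485
Δ = 6!·2!·8!/17! = 1/6126120
Racah Σ t=2..4: t=2:+1/69120 t=3:−1/20736 t=4:+1/69120 = -1/51840
⇒ 3j(4 7 5; 0 0 0)² = 280/21879, sgn +1
Racah Σ t=6..6: t=6:+1/1036800 = 1/1036800
⇒ 3j(4 7 5; -4 2 2)² = 98/12155, sgn -1
4πI² = N·(3j₀)²·(3jₘ)² = 82320/537251
I = -1·√(0.153224/4π) = -0.11042290

-0.110423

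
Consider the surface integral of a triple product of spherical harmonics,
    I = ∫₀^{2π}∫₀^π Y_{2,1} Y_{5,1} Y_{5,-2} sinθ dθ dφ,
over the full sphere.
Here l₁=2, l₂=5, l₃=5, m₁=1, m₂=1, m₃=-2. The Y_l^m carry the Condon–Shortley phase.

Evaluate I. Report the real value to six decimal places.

Checks pass: Σm=0; 12 even; l₃=5∈[3,7].
(2·2+1)(2·5+1)(2·5+1) = 605
Δ: 2! 2! 8! / 13! → 1/38610
sum: t=0:+1/2880 t=1:−1/576 t=2:+1/2880 = -1/960
3j²(2 5 5; 0 0 0) = Δ·Π!·Σ² = 10/429  (sign +1)
sum: t=0:+1/2880 t=1:−1/1440 = -1/2880
3j²(2 5 5; 1 1 -2) = Δ·Π!·Σ² = 7/715  (sign +1)
combine: 4πI² = 605·10/429·7/715 = 70/507
take √, sign +1: I = 0.10481902

0.104819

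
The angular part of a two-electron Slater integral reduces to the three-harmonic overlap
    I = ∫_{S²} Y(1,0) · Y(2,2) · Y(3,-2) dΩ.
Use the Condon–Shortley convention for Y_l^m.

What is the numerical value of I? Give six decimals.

0.184674

m-sum 0 ✓  L=6 even ✓  1≤3≤3 ✓
Π(2lᵢ+1) = 3×5×7 = 105
triangle coeff Δ(1,2,3) = 1/105
Σ_t [0,0]: t=0:+1/4 = 1/4
(3j)²=3/35 [(1 2 3; 0 0 0)], sign=-1
Σ_t [0,0]: t=0:+1/24 = 1/24
(3j)²=1/21 [(1 2 3; 0 2 -2)], sign=-1
⇒ 4πI² = 3/7
I = (+1)√(3/7/(4π)) = 0.18467439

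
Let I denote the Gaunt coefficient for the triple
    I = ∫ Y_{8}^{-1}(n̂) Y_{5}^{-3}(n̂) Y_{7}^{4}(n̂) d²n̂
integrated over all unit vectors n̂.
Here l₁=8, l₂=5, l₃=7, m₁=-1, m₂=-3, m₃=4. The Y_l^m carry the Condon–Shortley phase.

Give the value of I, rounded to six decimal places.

m-sum 0 ✓  L=20 even ✓  3≤7≤13 ✓
Π(2lᵢ+1) = 17×11×15 = 2805
triangle coeff Δ(8,5,7) = 1/814773960
Σ_t [1,5]: t=1:−1/87091200 t=2:+1/4976640 t=3:−1/2073600 t=4:+1/4976640 t=5:−1/87091200 = -1/9676800
(3j)²=360/46189 [(8 5 7; 0 0 0)], sign=+1
Σ_t [0,2]: t=0:+1/1045094400 t=1:−1/58060800 t=2:+1/34836480 = 13/1045094400
(3j)²=13/1938 [(8 5 7; -1 -3 4)], sign=-1
⇒ 4πI² = 900/6137
I = (-1)√(900/6137/(4π)) = -0.10802848

-0.108028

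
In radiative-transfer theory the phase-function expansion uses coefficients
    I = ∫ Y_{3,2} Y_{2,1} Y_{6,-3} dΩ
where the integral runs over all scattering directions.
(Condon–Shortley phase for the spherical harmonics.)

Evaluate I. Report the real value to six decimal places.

0.000000

l₃=6 ∉ [1,5] — triangle fails ⇒ I = 0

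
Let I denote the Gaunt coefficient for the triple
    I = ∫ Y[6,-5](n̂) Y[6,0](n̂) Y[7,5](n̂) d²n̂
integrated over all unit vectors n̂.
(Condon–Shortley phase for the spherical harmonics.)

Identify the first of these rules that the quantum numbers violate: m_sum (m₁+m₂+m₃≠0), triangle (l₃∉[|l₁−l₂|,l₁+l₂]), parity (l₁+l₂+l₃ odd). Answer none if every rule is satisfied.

azimuthal sum: -5 + 0 + 5 = 0  ✓
0 ≤ 7 ≤ 12 (triangle on l)  ✓
L = 6 + 6 + 7 = 19 (odd)  ✗

parity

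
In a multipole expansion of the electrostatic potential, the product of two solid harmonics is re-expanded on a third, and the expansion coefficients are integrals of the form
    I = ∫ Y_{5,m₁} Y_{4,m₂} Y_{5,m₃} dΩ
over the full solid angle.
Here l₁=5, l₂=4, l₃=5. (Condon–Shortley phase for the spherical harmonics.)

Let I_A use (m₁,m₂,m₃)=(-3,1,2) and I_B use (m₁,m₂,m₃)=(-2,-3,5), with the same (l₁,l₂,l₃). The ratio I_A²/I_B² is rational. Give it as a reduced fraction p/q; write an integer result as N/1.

5/7

l's match ⇒ only the (l;m) 3-j factors differ between A and B.
A: triangle coeff Δ(5,4,5) = 1/3153150; Σ_t [2,4]: t=2:+1/17280 t=3:−1/2880 t=4:+1/6912 = -1/6912; (3j)²=5/429 [(5 4 5; -3 1 2)], sign=+1
B: triangle coeff Δ(5,4,5) = 1/3153150; Σ_t [1,1]: t=1:−1/103680 = -1/103680; (3j)²=7/429 [(5 4 5; -2 -3 5)], sign=-1
I_A²/I_B² = (5/429)/(7/429) = 5/7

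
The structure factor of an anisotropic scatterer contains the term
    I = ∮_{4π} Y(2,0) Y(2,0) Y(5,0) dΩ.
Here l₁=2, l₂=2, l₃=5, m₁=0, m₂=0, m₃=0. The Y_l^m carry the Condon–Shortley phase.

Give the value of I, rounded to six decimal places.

l₃=5 ∉ [0,4] — triangle fails ⇒ I = 0

0.000000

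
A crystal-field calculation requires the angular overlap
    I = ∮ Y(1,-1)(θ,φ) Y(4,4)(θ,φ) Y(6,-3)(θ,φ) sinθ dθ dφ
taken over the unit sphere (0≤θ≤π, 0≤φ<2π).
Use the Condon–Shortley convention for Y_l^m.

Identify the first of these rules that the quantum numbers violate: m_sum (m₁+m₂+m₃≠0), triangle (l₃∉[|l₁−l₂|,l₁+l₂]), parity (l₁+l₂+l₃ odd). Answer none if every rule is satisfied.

Σmᵢ = 0  ✓
l₃∈[|l₁−l₂|,l₁+l₂]=[3,5], have l₃=6  ✗
Σlᵢ = 11 ⇒ odd

triangle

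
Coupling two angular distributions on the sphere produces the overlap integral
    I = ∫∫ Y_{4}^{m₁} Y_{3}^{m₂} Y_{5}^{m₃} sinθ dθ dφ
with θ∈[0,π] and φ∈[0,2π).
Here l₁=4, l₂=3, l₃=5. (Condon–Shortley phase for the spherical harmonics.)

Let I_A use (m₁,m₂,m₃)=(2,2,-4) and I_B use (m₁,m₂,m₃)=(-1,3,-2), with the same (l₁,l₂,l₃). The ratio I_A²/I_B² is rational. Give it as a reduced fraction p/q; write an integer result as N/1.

16/25

l's match ⇒ only the (l;m) 3-j factors differ between A and B.
A: triangle coeff Δ(4,3,5) = 1/180180; Σ_t [1,2]: t=1:−1/2880 t=2:+1/8640 = -1/4320; (3j)²=8/429 [(4 3 5; 2 2 -4)], sign=+1
B: triangle coeff Δ(4,3,5) = 1/180180; Σ_t [2,2]: t=2:+1/1728 = 1/1728; (3j)²=25/858 [(4 3 5; -1 3 -2)], sign=-1
I_A²/I_B² = (8/429)/(25/858) = 16/25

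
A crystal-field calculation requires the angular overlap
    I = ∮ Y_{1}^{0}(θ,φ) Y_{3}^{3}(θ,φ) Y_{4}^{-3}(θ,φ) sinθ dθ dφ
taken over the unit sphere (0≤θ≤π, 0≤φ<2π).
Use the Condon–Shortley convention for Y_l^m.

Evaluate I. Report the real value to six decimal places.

-0.162868

Rules hold: Σm=0, L=8 even, 2≤4≤4.
N = 3·7·9 = 189
Δ = 0!·2!·6!/9! = 1/252
Racah Σ t=0..0: t=0:+1/36 = 1/36
⇒ 3j(1 3 4; 0 0 0)² = 4/63, sgn +1
Racah Σ t=0..0: t=0:+1/720 = 1/720
⇒ 3j(1 3 4; 0 3 -3)² = 1/36, sgn -1
4πI² = N·(3j₀)²·(3jₘ)² = 1/3
I = -1·√(0.333333/4π) = -0.16286750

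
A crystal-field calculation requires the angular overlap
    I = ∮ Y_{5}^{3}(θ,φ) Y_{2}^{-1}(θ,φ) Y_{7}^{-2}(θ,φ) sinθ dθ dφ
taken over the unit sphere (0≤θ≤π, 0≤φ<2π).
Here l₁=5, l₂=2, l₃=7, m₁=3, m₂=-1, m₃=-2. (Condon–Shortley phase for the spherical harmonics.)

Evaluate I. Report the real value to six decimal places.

0.107507

m-sum 0 ✓  L=14 even ✓  3≤7≤7 ✓
Π(2lᵢ+1) = 11×5×15 = 825
triangle coeff Δ(5,2,7) = 1/15015
Σ_t [0,0]: t=0:+1/57600 = 1/57600
(3j)²=21/715 [(5 2 7; 0 0 0)], sign=-1
Σ_t [0,0]: t=0:+1/483840 = 1/483840
(3j)²=6/1001 [(5 2 7; 3 -1 -2)], sign=-1
⇒ 4πI² = 270/1859
I = (+1)√(270/1859/(4π)) = 0.10750713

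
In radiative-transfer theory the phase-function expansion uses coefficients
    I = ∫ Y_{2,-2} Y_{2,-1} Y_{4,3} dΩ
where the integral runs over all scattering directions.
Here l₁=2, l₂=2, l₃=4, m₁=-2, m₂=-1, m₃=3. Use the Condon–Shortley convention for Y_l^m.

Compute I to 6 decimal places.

Checks pass: Σm=0; 8 even; l₃=4∈[0,4].
(2·2+1)(2·2+1)(2·4+1) = 225
Δ: 0! 4! 4! / 9! → 1/630
sum: t=0:+1/16 = 1/16
3j²(2 2 4; 0 0 0) = Δ·Π!·Σ² = 2/35  (sign +1)
sum: t=0:+1/144 = 1/144
3j²(2 2 4; -2 -1 3) = Δ·Π!·Σ² = 1/18  (sign -1)
combine: 4πI² = 225·2/35·1/18 = 5/7
take √, sign -1: I = -0.23841361

-0.238414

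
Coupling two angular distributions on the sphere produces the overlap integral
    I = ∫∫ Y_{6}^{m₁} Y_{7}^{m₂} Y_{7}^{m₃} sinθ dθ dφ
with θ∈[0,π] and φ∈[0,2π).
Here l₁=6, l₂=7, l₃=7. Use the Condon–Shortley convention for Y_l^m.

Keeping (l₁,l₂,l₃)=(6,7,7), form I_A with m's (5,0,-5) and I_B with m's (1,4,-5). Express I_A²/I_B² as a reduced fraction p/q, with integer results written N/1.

Shared (l₁,l₂,l₃)=(6,7,7): N and (l;000)² cancel in I_A²/I_B².
A: Δ = 6!·6!·8!/21! = 1/2444321880; Racah Σ t=0..1: t=0:+1/435456000 t=1:−1/124416000 = -1/174182400; ⇒ 3j(6 7 7; 5 0 -5)² = 55/4199, sgn -1
B: Δ = 6!·6!·8!/21! = 1/2444321880; Racah Σ t=3..5: t=3:−1/69672960 t=4:+1/29030400 t=5:−1/124416000 = 1/82944000; ⇒ 3j(6 7 7; 1 4 -5)² = 693/83980, sgn +1
I_A²/I_B² = (55/4199)/(693/83980) = 100/63

100/63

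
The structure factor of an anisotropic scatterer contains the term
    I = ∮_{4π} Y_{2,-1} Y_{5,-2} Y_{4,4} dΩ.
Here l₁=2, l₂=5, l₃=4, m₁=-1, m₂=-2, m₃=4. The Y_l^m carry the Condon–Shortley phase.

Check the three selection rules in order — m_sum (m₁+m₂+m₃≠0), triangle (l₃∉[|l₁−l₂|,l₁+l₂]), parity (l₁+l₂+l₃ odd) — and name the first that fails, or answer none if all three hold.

m_sum

azimuthal sum: -1 − 2 + 4 = 1  ✗
3 ≤ 4 ≤ 7 (triangle on l)
L = 2 + 5 + 4 = 11 (odd)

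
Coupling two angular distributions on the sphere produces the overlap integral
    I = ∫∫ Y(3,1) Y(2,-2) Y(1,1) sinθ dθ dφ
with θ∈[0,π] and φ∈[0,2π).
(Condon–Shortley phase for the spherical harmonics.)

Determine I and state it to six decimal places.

Rules hold: Σm=0, L=6 even, 1≤1≤5.
N = 7·5·3 = 105
Δ = 4!·2!·0!/7! = 1/105
Racah Σ t=2..2: t=2:+1/4 = 1/4
⇒ 3j(3 2 1; 0 0 0)² = 3/35, sgn -1
Racah Σ t=0..0: t=0:+1/48 = 1/48
⇒ 3j(3 2 1; 1 -2 1)² = 1/105, sgn +1
4πI² = N·(3j₀)²·(3jₘ)² = 3/35
I = -1·√(0.0857143/4π) = -0.08258890

-0.082589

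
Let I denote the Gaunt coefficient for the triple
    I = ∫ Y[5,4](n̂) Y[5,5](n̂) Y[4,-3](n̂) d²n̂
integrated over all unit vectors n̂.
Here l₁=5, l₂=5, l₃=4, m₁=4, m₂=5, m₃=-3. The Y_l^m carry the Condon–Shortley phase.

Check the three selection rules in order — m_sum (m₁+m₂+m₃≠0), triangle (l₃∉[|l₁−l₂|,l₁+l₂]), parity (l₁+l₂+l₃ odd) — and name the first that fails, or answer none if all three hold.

m_sum

Σmᵢ = 6  ✗
l₃∈[|l₁−l₂|,l₁+l₂]=[0,10], have l₃=4
Σlᵢ = 14 ⇒ even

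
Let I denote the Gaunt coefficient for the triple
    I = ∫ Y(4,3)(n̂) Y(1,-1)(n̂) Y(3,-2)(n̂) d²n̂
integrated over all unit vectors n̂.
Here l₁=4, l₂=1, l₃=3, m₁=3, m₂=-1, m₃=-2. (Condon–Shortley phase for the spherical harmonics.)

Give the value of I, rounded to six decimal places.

Checks pass: Σm=0; 8 even; l₃=3∈[3,5].
(2·4+1)(2·1+1)(2·3+1) = 189
Δ: 2! 6! 0! / 9! → 1/252
sum: t=1:−1/36 = -1/36
3j²(4 1 3; 0 0 0) = Δ·Π!·Σ² = 4/63  (sign +1)
sum: t=0:+1/240 = 1/240
3j²(4 1 3; 3 -1 -2) = Δ·Π!·Σ² = 1/12  (sign -1)
combine: 4πI² = 189·4/63·1/12 = 1/1
take √, sign -1: I = -0.28209479

-0.282095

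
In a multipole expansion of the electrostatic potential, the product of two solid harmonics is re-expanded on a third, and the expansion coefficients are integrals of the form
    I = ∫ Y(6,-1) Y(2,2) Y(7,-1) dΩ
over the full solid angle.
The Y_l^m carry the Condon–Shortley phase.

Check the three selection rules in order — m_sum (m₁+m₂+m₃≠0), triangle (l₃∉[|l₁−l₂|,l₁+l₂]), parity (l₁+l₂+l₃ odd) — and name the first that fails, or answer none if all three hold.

Σmᵢ = 0  ✓
l₃∈[|l₁−l₂|,l₁+l₂]=[4,8], have l₃=7  ✓
Σlᵢ = 15 ⇒ odd  ✗

parity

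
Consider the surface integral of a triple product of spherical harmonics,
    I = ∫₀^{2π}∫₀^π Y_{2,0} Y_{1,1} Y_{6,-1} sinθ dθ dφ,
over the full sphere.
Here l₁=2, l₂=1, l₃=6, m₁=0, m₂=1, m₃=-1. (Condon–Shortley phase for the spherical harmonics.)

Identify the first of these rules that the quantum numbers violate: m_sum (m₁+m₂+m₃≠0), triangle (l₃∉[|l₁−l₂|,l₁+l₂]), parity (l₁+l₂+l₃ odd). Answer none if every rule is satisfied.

Σmᵢ = 0  ✓
l₃∈[|l₁−l₂|,l₁+l₂]=[1,3], have l₃=6  ✗
Σlᵢ = 9 ⇒ odd

triangle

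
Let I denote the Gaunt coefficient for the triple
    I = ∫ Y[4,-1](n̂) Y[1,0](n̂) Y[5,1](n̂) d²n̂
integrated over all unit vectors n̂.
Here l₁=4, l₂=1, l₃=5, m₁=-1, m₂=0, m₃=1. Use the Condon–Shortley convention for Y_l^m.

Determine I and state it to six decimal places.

m-sum 0 ✓  L=10 even ✓  3≤5≤5 ✓
Π(2lᵢ+1) = 9×3×11 = 297
triangle coeff Δ(4,1,5) = 1/495
Σ_t [0,0]: t=0:+1/576 = 1/576
(3j)²=5/99 [(4 1 5; 0 0 0)], sign=-1
Σ_t [0,0]: t=0:+1/720 = 1/720
(3j)²=8/165 [(4 1 5; -1 0 1)], sign=+1
⇒ 4πI² = 8/11
I = (-1)√(8/11/(4π)) = -0.24057125

-0.240571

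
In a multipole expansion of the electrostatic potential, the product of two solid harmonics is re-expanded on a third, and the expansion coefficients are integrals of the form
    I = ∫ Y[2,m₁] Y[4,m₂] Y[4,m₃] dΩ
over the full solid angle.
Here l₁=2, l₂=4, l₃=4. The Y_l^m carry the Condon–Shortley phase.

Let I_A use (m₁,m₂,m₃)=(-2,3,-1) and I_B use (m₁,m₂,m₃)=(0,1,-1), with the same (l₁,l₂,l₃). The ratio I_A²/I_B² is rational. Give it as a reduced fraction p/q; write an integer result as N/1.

Shared (l₁,l₂,l₃)=(2,4,4): N and (l;000)² cancel in I_A²/I_B².
A: Δ = 2!·2!·6!/11! = 1/13860; Racah Σ t=2..2: t=2:+1/480 = 1/480; ⇒ 3j(2 4 4; -2 3 -1)² = 3/110, sgn -1
B: Δ = 2!·2!·6!/11! = 1/13860; Racah Σ t=0..2: t=0:+1/480 t=1:−1/48 t=2:+1/144 = -17/1440; ⇒ 3j(2 4 4; 0 1 -1)² = 289/13860, sgn +1
I_A²/I_B² = (3/110)/(289/13860) = 378/289

378/289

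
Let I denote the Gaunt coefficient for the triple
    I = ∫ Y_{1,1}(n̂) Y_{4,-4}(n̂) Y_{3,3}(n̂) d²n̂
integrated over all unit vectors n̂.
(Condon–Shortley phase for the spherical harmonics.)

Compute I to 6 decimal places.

Rules hold: Σm=0, L=8 even, 3≤3≤5.
N = 3·9·7 = 189
Δ = 2!·0!·6!/9! = 1/252
Racah Σ t=1..1: t=1:−1/36 = -1/36
⇒ 3j(1 4 3; 0 0 0)² = 4/63, sgn +1
Racah Σ t=0..0: t=0:+1/1440 = 1/1440
⇒ 3j(1 4 3; 1 -4 3)² = 1/9, sgn +1
4πI² = N·(3j₀)²·(3jₘ)² = 4/3
I = +1·√(1.33333/4π) = 0.32573501

0.325735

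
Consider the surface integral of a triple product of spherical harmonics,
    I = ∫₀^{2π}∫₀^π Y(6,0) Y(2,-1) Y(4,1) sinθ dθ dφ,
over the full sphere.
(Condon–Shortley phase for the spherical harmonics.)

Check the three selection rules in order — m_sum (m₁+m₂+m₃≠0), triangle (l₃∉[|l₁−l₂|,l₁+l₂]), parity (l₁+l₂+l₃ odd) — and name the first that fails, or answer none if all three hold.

none

m₁+m₂+m₃ = 0 − 1 + 1 = 0  ✓
triangle: |6−2|=4 ≤ l₃=4 ≤ 6+2=8  ✓
parity: l₁+l₂+l₃ = 12 is even  ✓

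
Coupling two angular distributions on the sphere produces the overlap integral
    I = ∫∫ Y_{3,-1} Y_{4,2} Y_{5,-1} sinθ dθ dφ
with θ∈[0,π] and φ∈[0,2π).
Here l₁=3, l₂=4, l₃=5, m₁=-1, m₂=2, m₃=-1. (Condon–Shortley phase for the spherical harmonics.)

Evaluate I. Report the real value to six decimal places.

0.106335

Rules hold: Σm=0, L=12 even, 1≤5≤7.
N = 7·9·11 = 693
Δ = 2!·4!·6!/13! = 1/180180
Racah Σ t=0..2: t=0:+1/576 t=1:−1/144 t=2:+1/576 = -1/288
⇒ 3j(3 4 5; 0 0 0)² = 20/1001, sgn +1
Racah Σ t=0..2: t=0:+1/34560 t=1:−1/720 t=2:+1/384 = 43/34560
⇒ 3j(3 4 5; -1 2 -1)² = 1849/180180, sgn +1
4πI² = N·(3j₀)²·(3jₘ)² = 1849/13013
I = +1·√(0.142089/4π) = 0.10633465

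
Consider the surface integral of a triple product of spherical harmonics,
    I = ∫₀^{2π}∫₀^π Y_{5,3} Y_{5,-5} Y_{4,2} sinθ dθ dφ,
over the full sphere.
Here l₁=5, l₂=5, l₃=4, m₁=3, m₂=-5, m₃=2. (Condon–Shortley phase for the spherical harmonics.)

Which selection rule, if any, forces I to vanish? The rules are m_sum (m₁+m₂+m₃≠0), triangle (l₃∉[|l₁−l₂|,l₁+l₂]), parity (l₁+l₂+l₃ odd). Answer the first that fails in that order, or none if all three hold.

azimuthal sum: 3 − 5 + 2 = 0  ✓
0 ≤ 4 ≤ 10 (triangle on l)  ✓
L = 5 + 5 + 4 = 14 (even)  ✓

none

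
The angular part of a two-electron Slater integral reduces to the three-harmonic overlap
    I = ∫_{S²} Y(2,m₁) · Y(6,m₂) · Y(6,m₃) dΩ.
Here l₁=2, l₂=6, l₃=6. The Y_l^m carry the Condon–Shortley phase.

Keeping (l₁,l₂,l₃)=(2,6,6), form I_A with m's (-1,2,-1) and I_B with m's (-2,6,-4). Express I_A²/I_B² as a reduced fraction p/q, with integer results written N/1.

15/11

l's match ⇒ only the (l;m) 3-j factors differ between A and B.
A: triangle coeff Δ(2,6,6) = 1/90090; Σ_t [1,2]: t=1:−1/60480 t=2:+1/34560 = 1/80640; (3j)²=6/1001 [(2 6 6; -1 2 -1)], sign=-1
B: triangle coeff Δ(2,6,6) = 1/90090; Σ_t [2,2]: t=2:+1/14515200 = 1/14515200; (3j)²=2/455 [(2 6 6; -2 6 -4)], sign=+1
I_A²/I_B² = (6/1001)/(2/455) = 15/11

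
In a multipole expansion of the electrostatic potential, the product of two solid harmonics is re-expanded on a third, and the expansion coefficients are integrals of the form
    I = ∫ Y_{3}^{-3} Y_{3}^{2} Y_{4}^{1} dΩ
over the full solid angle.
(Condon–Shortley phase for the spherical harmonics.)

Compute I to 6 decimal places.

0.140463

m-sum 0 ✓  L=10 even ✓  0≤4≤6 ✓
Π(2lᵢ+1) = 7×7×9 = 441
triangle coeff Δ(3,3,4) = 1/34650
Σ_t [0,2]: t=0:+1/72 t=1:−1/16 t=2:+1/72 = -5/144
(3j)²=2/77 [(3 3 4; 0 0 0)], sign=-1
Σ_t [2,2]: t=2:+1/288 = 1/288
(3j)²=5/231 [(3 3 4; -3 2 1)], sign=-1
⇒ 4πI² = 30/121
I = (+1)√(30/121/(4π)) = 0.14046335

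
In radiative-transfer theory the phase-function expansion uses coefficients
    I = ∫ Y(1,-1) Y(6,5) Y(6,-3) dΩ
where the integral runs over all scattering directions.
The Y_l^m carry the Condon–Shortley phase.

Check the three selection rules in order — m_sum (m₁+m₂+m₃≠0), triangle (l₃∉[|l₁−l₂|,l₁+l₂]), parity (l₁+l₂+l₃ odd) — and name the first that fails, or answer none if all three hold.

m₁+m₂+m₃ = -1 + 5 − 3 = 1  ✗
triangle: |1−6|=5 ≤ l₃=6 ≤ 1+6=7
parity: l₁+l₂+l₃ = 13 is odd

m_sum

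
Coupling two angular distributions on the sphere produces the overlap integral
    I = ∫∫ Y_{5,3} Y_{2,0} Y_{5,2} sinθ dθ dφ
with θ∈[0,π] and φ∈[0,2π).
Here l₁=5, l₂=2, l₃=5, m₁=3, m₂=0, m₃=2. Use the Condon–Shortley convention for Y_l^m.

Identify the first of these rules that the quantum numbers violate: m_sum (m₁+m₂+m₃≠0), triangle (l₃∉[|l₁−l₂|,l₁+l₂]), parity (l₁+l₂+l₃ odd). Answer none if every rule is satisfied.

m₁+m₂+m₃ = 3 + 0 + 2 = 5  ✗
triangle: |5−2|=3 ≤ l₃=5 ≤ 5+2=7
parity: l₁+l₂+l₃ = 12 is even

m_sum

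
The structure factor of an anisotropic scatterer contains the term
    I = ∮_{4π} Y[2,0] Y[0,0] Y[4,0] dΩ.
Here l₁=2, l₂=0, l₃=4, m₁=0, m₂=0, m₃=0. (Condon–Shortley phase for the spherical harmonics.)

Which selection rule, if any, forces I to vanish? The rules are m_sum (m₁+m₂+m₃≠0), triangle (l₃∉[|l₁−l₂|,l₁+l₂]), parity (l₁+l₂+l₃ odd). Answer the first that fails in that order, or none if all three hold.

triangle

azimuthal sum: 0 + 0 + 0 = 0  ✓
2 ≤ 4 ≤ 2 (triangle on l)  ✗
L = 2 + 0 + 4 = 6 (even)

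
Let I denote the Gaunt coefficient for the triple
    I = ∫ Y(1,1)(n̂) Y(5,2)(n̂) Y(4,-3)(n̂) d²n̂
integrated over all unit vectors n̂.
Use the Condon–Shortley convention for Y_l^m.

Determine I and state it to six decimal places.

Rules hold: Σm=0, L=10 even, 4≤4≤6.
N = 3·11·9 = 297
Δ = 2!·0!·8!/11! = 1/495
Racah Σ t=1..1: t=1:−1/576 = -1/576
⇒ 3j(1 5 4; 0 0 0)² = 5/99, sgn -1
Racah Σ t=0..0: t=0:+1/10080 = 1/10080
⇒ 3j(1 5 4; 1 2 -3)² = 1/165, sgn -1
4πI² = N·(3j₀)²·(3jₘ)² = 1/11
I = +1·√(0.0909091/4π) = 0.08505478

0.085055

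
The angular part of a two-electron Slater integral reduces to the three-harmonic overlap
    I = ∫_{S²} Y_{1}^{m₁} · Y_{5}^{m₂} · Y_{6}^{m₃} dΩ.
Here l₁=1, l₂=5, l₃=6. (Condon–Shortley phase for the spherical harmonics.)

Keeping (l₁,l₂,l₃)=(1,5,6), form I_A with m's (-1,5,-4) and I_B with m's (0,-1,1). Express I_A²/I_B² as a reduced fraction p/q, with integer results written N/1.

1/35

Shared (l₁,l₂,l₃)=(1,5,6): N and (l;000)² cancel in I_A²/I_B².
A: Δ = 0!·2!·10!/13! = 1/858; Racah Σ t=0..0: t=0:+1/7257600 = 1/7257600; ⇒ 3j(1 5 6; -1 5 -4)² = 1/858, sgn +1
B: Δ = 0!·2!·10!/13! = 1/858; Racah Σ t=0..0: t=0:+1/17280 = 1/17280; ⇒ 3j(1 5 6; 0 -1 1)² = 35/858, sgn -1
I_A²/I_B² = (1/858)/(35/858) = 1/35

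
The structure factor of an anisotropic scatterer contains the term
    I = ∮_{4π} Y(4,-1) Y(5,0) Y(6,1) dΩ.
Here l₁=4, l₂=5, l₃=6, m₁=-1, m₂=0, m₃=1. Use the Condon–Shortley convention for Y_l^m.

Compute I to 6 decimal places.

l₁+l₂+l₃=15 is odd: 3j(l;000)=0 ⇒ I=0

0.000000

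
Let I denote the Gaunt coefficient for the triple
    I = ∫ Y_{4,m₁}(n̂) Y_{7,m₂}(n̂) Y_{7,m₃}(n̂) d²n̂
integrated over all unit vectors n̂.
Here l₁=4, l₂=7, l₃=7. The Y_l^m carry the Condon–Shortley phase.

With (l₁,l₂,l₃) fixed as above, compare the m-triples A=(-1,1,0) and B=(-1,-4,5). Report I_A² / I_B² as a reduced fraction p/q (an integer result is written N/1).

126/121

Shared (l₁,l₂,l₃)=(4,7,7): N and (l;000)² cancel in I_A²/I_B².
A: Δ = 4!·4!·10!/19! = 1/58198140; Racah Σ t=1..4: t=1:−1/4354560 t=2:+1/414720 t=3:−1/345600 t=4:+1/2488320 = -1/3225600; ⇒ 3j(4 7 7; -1 1 0)² = 81/92378, sgn +1
B: Δ = 4!·4!·10!/19! = 1/58198140; Racah Σ t=1..3: t=1:−1/11612160 t=2:+1/8709120 t=3:−1/87091200 = 1/58060800; ⇒ 3j(4 7 7; -1 -4 5)² = 99/117572, sgn +1
I_A²/I_B² = (81/92378)/(99/117572) = 126/121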